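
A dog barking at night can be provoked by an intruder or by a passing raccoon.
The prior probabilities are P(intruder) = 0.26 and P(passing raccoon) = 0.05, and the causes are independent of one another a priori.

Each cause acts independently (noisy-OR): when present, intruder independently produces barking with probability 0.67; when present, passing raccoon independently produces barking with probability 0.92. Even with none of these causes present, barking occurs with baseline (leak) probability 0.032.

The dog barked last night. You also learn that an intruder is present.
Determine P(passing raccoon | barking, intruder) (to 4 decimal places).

P(passing raccoon | barking, intruder) ≈ 0.0701

Under noisy-OR, P(barking | causes) = 1 − (1−0.032)·∏(1−qᵢ) over the active causes.
P(barking | intruder) = 0.68056*0.95 + 0.974445*0.05 = 0.646532 + 0.048722 = 0.695254
Restricting to configurations with passing raccoon present: 0.974445*0.05 = 0.048722.
Hence the posterior is 0.048722/0.695254 ≈ 0.0701.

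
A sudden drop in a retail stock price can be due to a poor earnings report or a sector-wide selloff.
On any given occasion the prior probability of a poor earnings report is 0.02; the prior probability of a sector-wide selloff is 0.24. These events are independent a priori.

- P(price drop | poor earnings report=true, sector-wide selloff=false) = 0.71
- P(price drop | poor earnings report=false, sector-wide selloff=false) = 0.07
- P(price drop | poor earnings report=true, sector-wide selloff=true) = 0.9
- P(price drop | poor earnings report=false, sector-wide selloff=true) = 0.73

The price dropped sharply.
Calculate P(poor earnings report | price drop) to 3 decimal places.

P(poor earnings report | price drop) ≈ 0.063

By total probability over the 4 (poor earnings report, sector-wide selloff) configurations:
  P(price drop) = 0.07×0.98×0.76 + 0.73×0.98×0.24 + 0.71×0.02×0.76 + 0.9×0.02×0.24
        = 0.052136 + 0.171696 + 0.010792 + 0.004320 = 0.238944
The terms with poor earnings report present sum to 0.015112, so
  P(poor earnings report | price drop) = 0.015112 / 0.238944 ≈ 0.063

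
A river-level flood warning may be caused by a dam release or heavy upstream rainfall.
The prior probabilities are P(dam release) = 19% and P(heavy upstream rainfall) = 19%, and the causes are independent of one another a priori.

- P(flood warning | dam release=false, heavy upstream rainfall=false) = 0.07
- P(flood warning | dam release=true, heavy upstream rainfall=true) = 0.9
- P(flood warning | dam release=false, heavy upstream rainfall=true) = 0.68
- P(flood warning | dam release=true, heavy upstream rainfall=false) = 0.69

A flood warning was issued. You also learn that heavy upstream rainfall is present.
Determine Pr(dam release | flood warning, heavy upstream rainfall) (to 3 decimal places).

Pr(dam release | flood warning, heavy upstream rainfall) ≈ 0.237

P(flood warning | heavy upstream rainfall) = 0.68×0.81 + 0.9×0.19 = 0.550800 + 0.171000 = 0.721800
The dam release-present share is 0.9×0.19 = 0.171000.
So P(dam release | flood warning, heavy upstream rainfall) = 0.171000/0.721800 ≈ 0.237.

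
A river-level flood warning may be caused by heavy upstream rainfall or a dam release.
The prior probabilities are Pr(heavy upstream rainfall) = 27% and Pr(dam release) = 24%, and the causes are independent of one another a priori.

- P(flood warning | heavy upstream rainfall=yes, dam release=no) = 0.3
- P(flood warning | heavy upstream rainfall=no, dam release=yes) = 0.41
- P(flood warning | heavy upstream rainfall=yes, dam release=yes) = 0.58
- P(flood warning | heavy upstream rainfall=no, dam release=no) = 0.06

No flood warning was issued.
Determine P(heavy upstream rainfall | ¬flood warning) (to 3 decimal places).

For the numerator, keep only heavy upstream rainfall=true terms: 0.143640 + 0.027216 = 0.170856
Denominator P(¬flood warning): 0.94·0.73·0.76 + 0.59·0.73·0.24 + 0.7·0.27·0.76 + 0.42·0.27·0.24 = 0.795736
Posterior = 0.170856 / 0.795736 ≈ 0.215

P(heavy upstream rainfall | ¬flood warning) ≈ 0.215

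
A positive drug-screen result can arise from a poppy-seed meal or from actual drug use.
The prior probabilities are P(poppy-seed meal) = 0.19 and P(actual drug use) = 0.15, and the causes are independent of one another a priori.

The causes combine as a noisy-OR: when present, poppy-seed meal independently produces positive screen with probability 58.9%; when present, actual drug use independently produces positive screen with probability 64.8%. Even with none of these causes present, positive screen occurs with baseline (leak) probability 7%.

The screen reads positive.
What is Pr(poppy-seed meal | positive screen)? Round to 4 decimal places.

Under noisy-OR, P(positive screen | causes) = 1 − (1−0.07)·∏(1−qᵢ) over the active causes.
Numerator (weight on configurations with poppy-seed meal): 0.099770 + 0.024665 = 0.124435
Denominator P(positive screen): 0.07*0.81*0.85 + 0.67264*0.81*0.15 + 0.61777*0.19*0.85 + 0.865455*0.19*0.15 = 0.254356
Posterior = 0.124435 / 0.254356 ≈ 0.4892

Pr(poppy-seed meal | positive screen) ≈ 0.4892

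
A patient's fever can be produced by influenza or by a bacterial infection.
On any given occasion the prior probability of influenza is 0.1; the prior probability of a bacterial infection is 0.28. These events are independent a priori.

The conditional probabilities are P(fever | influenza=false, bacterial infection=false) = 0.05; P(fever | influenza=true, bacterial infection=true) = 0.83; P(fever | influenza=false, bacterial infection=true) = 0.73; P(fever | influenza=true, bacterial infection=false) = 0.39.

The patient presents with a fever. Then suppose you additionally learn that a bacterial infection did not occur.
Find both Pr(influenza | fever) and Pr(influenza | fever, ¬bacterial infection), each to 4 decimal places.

Weight on influenza=true, given the evidence: 0.028080 + 0.023240 = 0.051320
Denominator P(fever): 0.05·0.9·0.72 + 0.73·0.9·0.28 + 0.39·0.1·0.72 + 0.83·0.1·0.28 = 0.267680
Posterior = 0.051320 / 0.267680 ≈ 0.1917

With the extra evidence:
Enumerate both values of influenza and weight by the priors:
  P(fever | ¬bacterial infection) = 0.05×0.9 + 0.39×0.1
        = 0.045000 + 0.039000 = 0.084000
The terms with influenza present sum to 0.039000, so
  P(influenza | fever, ¬bacterial infection) = 0.039000 / 0.084000 ≈ 0.4643
Ruling out bacterial infection raises the posterior on influenza — the flip side of explaining away.

Pr(influenza | fever) ≈ 0.1917; Pr(influenza | fever, ¬bacterial infection) ≈ 0.4643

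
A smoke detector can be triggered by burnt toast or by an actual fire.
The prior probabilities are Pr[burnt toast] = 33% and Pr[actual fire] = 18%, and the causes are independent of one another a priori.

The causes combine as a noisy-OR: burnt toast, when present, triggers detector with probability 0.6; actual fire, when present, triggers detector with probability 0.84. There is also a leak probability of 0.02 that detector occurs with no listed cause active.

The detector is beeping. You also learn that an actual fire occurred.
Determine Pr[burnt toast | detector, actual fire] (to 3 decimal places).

Under noisy-OR, P(detector | causes) = 1 − (1−0.02)·∏(1−qᵢ) over the active causes.
By total probability over both values of burnt toast:
  P(detector | actual fire) = 0.8432*0.67 + 0.93728*0.33
        = 0.564944 + 0.309302 = 0.874246
Keeping only the burnt toast-present terms gives 0.309302, so
  P(burnt toast | detector, actual fire) = 0.309302 / 0.874246 ≈ 0.354

Pr[burnt toast | detector, actual fire] ≈ 0.354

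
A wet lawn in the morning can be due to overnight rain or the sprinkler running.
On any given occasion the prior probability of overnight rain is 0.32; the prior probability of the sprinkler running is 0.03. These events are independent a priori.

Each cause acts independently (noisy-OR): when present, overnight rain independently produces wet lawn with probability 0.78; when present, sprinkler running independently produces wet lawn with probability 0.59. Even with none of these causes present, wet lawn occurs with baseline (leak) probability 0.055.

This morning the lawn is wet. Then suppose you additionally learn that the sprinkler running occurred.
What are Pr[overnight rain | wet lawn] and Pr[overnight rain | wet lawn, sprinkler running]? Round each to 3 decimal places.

Pr[overnight rain | wet lawn] ≈ 0.839; Pr[overnight rain | wet lawn, sprinkler running] ≈ 0.413

Under noisy-OR, P(wet lawn | causes) = 1 − (1−0.055)·∏(1−qᵢ) over the active causes.
P(wet lawn) = 0.055×0.68×0.97 + 0.61255×0.68×0.03 + 0.7921×0.32×0.97 + 0.914761×0.32×0.03 = 0.036278 + 0.012496 + 0.245868 + 0.008782 = 0.303424
The overnight rain-present share is 0.245868 + 0.008782 = 0.254650.
Hence the posterior is 0.254650/0.303424 ≈ 0.839.

With the extra evidence:
P(wet lawn | sprinkler running) = 0.61255×0.68 + 0.914761×0.32 = 0.416534 + 0.292724 = 0.709258
Restricting to configurations with overnight rain present: 0.914761×0.32 = 0.292724.
Hence the posterior is 0.292724/0.709258 ≈ 0.413.
— sprinkler running explains away the evidence for overnight rain.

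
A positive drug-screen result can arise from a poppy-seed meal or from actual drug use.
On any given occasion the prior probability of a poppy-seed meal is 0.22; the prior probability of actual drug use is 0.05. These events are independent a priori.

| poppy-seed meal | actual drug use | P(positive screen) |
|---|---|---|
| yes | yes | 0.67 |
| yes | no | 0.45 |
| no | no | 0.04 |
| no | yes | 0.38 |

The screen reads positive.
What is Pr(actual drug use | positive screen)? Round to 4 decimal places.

Pr(actual drug use | positive screen) ≈ 0.1521

Numerator (weight on configurations with actual drug use): 0.014820 + 0.007370 = 0.022190
The normalizing constant is 0.04*0.78*0.95 + 0.38*0.78*0.05 + 0.45*0.22*0.95 + 0.67*0.22*0.05 = 0.145880
Posterior = 0.022190 / 0.145880 ≈ 0.1521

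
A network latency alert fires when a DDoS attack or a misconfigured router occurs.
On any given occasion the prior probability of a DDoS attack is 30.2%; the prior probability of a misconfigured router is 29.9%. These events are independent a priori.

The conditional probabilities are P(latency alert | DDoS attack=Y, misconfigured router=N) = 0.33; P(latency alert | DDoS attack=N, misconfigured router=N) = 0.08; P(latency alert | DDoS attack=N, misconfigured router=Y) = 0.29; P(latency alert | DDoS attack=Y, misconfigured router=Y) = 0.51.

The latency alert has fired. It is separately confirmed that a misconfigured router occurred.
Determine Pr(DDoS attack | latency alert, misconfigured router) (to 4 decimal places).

P(latency alert | misconfigured router) = 0.29*0.698 + 0.51*0.302 = 0.202420 + 0.154020 = 0.356440
Of this, 0.154020 comes from 0.51*0.302 (the DDoS attack=true cases).
So P(DDoS attack | latency alert, misconfigured router) = 0.154020/0.356440 ≈ 0.4321.

Pr(DDoS attack | latency alert, misconfigured router) ≈ 0.4321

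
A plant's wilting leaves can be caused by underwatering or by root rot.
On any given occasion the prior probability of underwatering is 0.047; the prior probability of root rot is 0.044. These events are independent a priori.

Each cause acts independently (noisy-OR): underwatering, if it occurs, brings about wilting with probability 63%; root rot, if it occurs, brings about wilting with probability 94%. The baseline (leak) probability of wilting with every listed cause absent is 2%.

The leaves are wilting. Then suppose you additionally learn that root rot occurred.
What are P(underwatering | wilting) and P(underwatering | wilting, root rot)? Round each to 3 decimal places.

P(underwatering | wilting) ≈ 0.347; P(underwatering | wilting, root rot) ≈ 0.049

Under noisy-OR, P(wilting | causes) = 1 − (1−0.02)·∏(1−qᵢ) over the active causes.
Weight on underwatering=true, given the evidence: 0.028640 + 0.002023 = 0.030663
Denominator P(wilting): 0.02·0.953·0.956 + 0.9412·0.953·0.044 + 0.6374·0.047·0.956 + 0.978244·0.047·0.044 = 0.088350
Posterior = 0.030663 / 0.088350 ≈ 0.347

Now also conditioning on root rot=true:
By total probability over both values of underwatering:
  P(wilting | root rot) = 0.9412·0.953 + 0.978244·0.047
        = 0.896964 + 0.045977 = 0.942941
The terms with underwatering present sum to 0.045977, so
  P(underwatering | wilting, root rot) = 0.045977 / 0.942941 ≈ 0.049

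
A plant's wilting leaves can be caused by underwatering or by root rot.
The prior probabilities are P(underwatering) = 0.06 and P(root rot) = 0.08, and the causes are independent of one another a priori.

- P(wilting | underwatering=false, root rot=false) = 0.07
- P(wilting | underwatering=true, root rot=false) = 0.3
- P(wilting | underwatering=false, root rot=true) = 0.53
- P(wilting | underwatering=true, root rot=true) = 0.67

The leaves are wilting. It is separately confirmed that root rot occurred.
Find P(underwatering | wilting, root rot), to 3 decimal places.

Sum P(wilting|·) weighted by the priors over both values of underwatering:
  P(wilting | root rot) = 0.53·0.94 + 0.67·0.06
        = 0.498200 + 0.040200 = 0.538400
Keeping only the underwatering-present terms gives 0.040200, so
  P(underwatering | wilting, root rot) = 0.040200 / 0.538400 ≈ 0.075

P(underwatering | wilting, root rot) ≈ 0.075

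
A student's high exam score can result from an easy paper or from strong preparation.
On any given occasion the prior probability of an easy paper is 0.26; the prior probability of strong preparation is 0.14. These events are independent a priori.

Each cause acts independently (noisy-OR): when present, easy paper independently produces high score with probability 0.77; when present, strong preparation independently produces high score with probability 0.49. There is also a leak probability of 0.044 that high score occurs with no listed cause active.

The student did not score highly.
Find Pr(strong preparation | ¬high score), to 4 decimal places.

Under noisy-OR, P(high score | causes) = 1 − (1−0.044)·∏(1−qᵢ) over the active causes.
P(¬high score) = 0.956×0.74×0.86 + 0.48756×0.74×0.14 + 0.21988×0.26×0.86 + 0.112139×0.26×0.14 = 0.608398 + 0.050511 + 0.049165 + 0.004082 = 0.712156
Of this, 0.054593 comes from 0.050511 + 0.004082 (the strong preparation=true cases).
Hence the posterior is 0.054593/0.712156 ≈ 0.0767.

Pr(strong preparation | ¬high score) ≈ 0.0767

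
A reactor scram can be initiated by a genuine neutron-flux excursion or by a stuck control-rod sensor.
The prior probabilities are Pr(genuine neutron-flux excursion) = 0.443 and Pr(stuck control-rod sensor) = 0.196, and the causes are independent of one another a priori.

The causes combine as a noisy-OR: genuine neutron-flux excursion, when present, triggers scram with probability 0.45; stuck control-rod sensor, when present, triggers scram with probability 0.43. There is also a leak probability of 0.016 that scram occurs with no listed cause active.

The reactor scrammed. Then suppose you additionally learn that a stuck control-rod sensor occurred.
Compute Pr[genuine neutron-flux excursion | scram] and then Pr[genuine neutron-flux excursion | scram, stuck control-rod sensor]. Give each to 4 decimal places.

Under noisy-OR, P(scram | causes) = 1 − (1−0.016)·∏(1−qᵢ) over the active causes.
Sum P(scram|·) weighted by the priors over the 4 (genuine neutron-flux excursion, stuck control-rod sensor) configurations:
  P(scram) = 0.016×0.557×0.804 + 0.43912×0.557×0.196 + 0.4588×0.443×0.804 + 0.691516×0.443×0.196
        = 0.007165 + 0.047940 + 0.163412 + 0.060043 = 0.278560
The terms with genuine neutron-flux excursion present sum to 0.223455, so
  P(genuine neutron-flux excursion | scram) = 0.223455 / 0.278560 ≈ 0.8022

With the extra evidence:
P(scram | stuck control-rod sensor) = 0.43912×0.557 + 0.691516×0.443 = 0.244590 + 0.306342 = 0.550932
Restricting to configurations with genuine neutron-flux excursion present: 0.691516×0.443 = 0.306342.
So P(genuine neutron-flux excursion | scram, stuck control-rod sensor) = 0.306342/0.550932 ≈ 0.5560.
This is intercausal reasoning (explaining away): once stuck control-rod sensor accounts for the scram, genuine neutron-flux excursion becomes less likely.

Pr[genuine neutron-flux excursion | scram] ≈ 0.8022; Pr[genuine neutron-flux excursion | scram, stuck control-rod sensor] ≈ 0.5560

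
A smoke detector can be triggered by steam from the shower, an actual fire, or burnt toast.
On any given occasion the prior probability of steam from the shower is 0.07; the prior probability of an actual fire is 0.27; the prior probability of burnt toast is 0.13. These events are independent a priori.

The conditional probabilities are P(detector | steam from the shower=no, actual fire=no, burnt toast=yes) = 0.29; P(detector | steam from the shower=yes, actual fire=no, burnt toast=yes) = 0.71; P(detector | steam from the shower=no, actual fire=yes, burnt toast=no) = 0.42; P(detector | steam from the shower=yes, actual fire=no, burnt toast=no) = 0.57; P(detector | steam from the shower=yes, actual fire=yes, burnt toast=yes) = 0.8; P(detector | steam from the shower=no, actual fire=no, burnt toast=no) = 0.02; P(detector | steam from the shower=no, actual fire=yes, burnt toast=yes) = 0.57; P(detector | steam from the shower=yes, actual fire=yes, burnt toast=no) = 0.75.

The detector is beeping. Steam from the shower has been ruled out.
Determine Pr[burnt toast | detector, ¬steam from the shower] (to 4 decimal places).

P(detector | ¬steam from the shower) = 0.02×0.73×0.87 + 0.29×0.73×0.13 + 0.42×0.27×0.87 + 0.57×0.27×0.13 = 0.012702 + 0.027521 + 0.098658 + 0.020007 = 0.158888
The burnt toast-present share is 0.027521 + 0.020007 = 0.047528.
So P(burnt toast | detector, ¬steam from the shower) = 0.047528/0.158888 ≈ 0.2991.

Pr[burnt toast | detector, ¬steam from the shower] ≈ 0.2991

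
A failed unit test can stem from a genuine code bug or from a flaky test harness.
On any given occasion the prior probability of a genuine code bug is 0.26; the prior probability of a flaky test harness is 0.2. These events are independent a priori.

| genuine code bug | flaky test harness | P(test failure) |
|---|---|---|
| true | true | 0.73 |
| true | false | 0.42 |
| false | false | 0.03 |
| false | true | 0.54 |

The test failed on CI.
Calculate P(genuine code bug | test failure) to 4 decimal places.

P(genuine code bug | test failure) ≈ 0.5620

P(test failure) = 0.03×0.74×0.8 + 0.54×0.74×0.2 + 0.42×0.26×0.8 + 0.73×0.26×0.2 = 0.017760 + 0.079920 + 0.087360 + 0.037960 = 0.223000
Restricting to configurations with genuine code bug present: 0.087360 + 0.037960 = 0.125320.
So P(genuine code bug | test failure) = 0.125320/0.223000 ≈ 0.5620.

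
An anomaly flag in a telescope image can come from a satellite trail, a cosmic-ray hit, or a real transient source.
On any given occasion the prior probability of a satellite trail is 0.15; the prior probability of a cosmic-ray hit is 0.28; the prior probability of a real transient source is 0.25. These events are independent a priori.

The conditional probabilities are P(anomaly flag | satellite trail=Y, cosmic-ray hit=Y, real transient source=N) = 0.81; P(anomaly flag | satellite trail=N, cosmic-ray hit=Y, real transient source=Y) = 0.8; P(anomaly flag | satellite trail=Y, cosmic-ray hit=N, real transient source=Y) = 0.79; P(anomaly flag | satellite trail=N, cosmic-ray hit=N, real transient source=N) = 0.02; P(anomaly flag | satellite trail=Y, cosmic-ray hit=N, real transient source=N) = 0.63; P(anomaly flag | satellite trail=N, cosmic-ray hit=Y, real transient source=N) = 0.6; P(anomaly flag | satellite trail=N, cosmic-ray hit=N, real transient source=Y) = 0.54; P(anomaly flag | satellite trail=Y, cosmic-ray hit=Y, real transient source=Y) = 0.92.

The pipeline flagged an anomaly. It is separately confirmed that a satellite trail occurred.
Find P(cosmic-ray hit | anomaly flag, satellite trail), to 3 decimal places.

P(cosmic-ray hit | anomaly flag, satellite trail) ≈ 0.327

Numerator (weight on configurations with cosmic-ray hit): 0.170100 + 0.064400 = 0.234500
Normalizer over all consistent configurations: 0.63*0.72*0.75 + 0.79*0.72*0.25 + 0.81*0.28*0.75 + 0.92*0.28*0.25 = 0.716900
P(cosmic-ray hit | anomaly flag, satellite trail) = 0.234500/0.716900 ≈ 0.327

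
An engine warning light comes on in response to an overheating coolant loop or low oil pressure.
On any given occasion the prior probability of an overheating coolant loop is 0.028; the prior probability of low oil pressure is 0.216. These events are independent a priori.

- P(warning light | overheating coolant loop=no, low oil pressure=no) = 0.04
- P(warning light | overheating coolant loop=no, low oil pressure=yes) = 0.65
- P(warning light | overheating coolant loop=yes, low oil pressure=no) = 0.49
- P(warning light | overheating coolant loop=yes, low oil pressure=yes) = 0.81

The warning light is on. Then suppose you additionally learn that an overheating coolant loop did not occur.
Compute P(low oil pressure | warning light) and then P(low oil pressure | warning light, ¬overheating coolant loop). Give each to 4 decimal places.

Sum P(warning light|·) weighted by the priors over the 4 (overheating coolant loop, low oil pressure) configurations:
  P(warning light) = 0.04·0.972·0.784 + 0.65·0.972·0.216 + 0.49·0.028·0.784 + 0.81·0.028·0.216
        = 0.030482 + 0.136469 + 0.010756 + 0.004899 = 0.182606
Configurations with low oil pressure contribute 0.141368, so
  P(low oil pressure | warning light) = 0.141368 / 0.182606 ≈ 0.7742

Now condition on the additional information:
Numerator (weight on configurations with low oil pressure): 0.65*0.216 = 0.140400
Normalizer over all consistent configurations: 0.04*0.784 + 0.65*0.216 = 0.171760
P(low oil pressure | warning light, ¬overheating coolant loop) = 0.140400/0.171760 ≈ 0.8174
Ruling out overheating coolant loop raises the posterior on low oil pressure — the flip side of explaining away.

P(low oil pressure | warning light) ≈ 0.7742; P(low oil pressure | warning light, ¬overheating coolant loop) ≈ 0.8174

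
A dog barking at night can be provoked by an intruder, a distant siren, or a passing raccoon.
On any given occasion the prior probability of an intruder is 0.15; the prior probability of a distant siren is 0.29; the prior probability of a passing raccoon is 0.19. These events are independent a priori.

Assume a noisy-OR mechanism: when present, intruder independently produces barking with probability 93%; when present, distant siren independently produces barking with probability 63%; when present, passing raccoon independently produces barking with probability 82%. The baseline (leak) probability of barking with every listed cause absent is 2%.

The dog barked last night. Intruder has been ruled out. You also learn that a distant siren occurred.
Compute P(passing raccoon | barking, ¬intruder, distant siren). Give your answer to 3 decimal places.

Under noisy-OR, P(barking | causes) = 1 − (1−0.02)·∏(1−qᵢ) over the active causes.
Numerator (weight on configurations with passing raccoon): 0.934732·0.19 = 0.177599
The normalizing constant is 0.6374·0.81 + 0.934732·0.19 = 0.693893
Posterior = 0.177599 / 0.693893 ≈ 0.256

P(passing raccoon | barking, ¬intruder, distant siren) ≈ 0.256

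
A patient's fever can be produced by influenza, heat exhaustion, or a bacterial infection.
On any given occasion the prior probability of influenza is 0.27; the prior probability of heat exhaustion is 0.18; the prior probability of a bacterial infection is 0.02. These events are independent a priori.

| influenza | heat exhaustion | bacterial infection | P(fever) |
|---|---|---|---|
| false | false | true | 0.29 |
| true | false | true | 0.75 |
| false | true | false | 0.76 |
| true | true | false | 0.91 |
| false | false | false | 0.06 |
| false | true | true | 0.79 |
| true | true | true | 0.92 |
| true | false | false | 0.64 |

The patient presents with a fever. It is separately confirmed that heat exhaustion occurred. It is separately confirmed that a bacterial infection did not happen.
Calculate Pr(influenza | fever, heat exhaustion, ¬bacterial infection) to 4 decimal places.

For the numerator, keep only influenza=true terms: 0.91·0.27 = 0.245700
Denominator P(fever | heat exhaustion, ¬bacterial infection): 0.76·0.73 + 0.91·0.27 = 0.800500
P(influenza | fever, heat exhaustion, ¬bacterial infection) = 0.245700/0.800500 ≈ 0.3069

Pr(influenza | fever, heat exhaustion, ¬bacterial infection) ≈ 0.3069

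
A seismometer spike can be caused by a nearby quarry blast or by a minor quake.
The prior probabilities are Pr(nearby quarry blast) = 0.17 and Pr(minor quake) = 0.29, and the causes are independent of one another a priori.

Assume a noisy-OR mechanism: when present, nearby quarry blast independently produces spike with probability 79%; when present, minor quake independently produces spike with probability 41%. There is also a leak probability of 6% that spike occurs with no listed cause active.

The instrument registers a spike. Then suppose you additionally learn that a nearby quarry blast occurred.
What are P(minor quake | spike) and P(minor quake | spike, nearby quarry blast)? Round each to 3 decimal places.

Under noisy-OR, P(spike | causes) = 1 − (1−0.06)·∏(1−qᵢ) over the active causes.
P(spike) = 0.06·0.83·0.71 + 0.4454·0.83·0.29 + 0.8026·0.17·0.71 + 0.883534·0.17·0.29 = 0.035358 + 0.107208 + 0.096874 + 0.043558 = 0.282998
Restricting to configurations with minor quake present: 0.107208 + 0.043558 = 0.150766.
So P(minor quake | spike) = 0.150766/0.282998 ≈ 0.533.

Now also conditioning on nearby quarry blast=true:
P(spike | nearby quarry blast) = 0.8026·0.71 + 0.883534·0.29 = 0.569846 + 0.256225 = 0.826071
Of this, 0.256225 comes from 0.883534·0.29 (the minor quake=true cases).
So P(minor quake | spike, nearby quarry blast) = 0.256225/0.826071 ≈ 0.310.

P(minor quake | spike) ≈ 0.533; P(minor quake | spike, nearby quarry blast) ≈ 0.310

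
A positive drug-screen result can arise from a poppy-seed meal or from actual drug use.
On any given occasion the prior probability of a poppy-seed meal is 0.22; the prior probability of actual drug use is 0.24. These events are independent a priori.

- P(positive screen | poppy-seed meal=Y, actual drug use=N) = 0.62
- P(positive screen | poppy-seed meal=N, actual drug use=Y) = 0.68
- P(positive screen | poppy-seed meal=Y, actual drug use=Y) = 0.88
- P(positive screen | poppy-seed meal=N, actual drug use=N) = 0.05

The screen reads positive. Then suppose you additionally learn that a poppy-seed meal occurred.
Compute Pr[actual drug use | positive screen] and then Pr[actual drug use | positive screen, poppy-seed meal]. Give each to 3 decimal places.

P(positive screen) = 0.05*0.78*0.76 + 0.68*0.78*0.24 + 0.62*0.22*0.76 + 0.88*0.22*0.24 = 0.029640 + 0.127296 + 0.103664 + 0.046464 = 0.307064
The actual drug use-present share is 0.127296 + 0.046464 = 0.173760.
So P(actual drug use | positive screen) = 0.173760/0.307064 ≈ 0.566.

Now also conditioning on poppy-seed meal=true:
Sum P(positive screen|·) weighted by the priors over both values of actual drug use:
  P(positive screen | poppy-seed meal) = 0.62·0.76 + 0.88·0.24
        = 0.471200 + 0.211200 = 0.682400
Configurations with actual drug use contribute 0.211200, so
  P(actual drug use | positive screen, poppy-seed meal) = 0.211200 / 0.682400 ≈ 0.309
— poppy-seed meal explains away the evidence for actual drug use.

Pr[actual drug use | positive screen] ≈ 0.566; Pr[actual drug use | positive screen, poppy-seed meal] ≈ 0.309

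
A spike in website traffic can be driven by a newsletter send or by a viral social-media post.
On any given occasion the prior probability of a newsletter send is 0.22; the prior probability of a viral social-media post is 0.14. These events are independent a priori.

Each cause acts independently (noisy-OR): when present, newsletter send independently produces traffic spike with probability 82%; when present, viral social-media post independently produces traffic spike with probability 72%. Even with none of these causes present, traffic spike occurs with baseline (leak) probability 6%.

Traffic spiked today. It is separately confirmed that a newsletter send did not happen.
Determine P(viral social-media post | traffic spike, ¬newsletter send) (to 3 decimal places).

P(viral social-media post | traffic spike, ¬newsletter send) ≈ 0.667

Under noisy-OR, P(traffic spike | causes) = 1 − (1−0.06)·∏(1−qᵢ) over the active causes.
Sum P(traffic spike|·) weighted by the priors over both values of viral social-media post:
  P(traffic spike | ¬newsletter send) = 0.06×0.86 + 0.7368×0.14
        = 0.051600 + 0.103152 = 0.154752
Keeping only the viral social-media post-present terms gives 0.103152, so
  P(viral social-media post | traffic spike, ¬newsletter send) = 0.103152 / 0.154752 ≈ 0.667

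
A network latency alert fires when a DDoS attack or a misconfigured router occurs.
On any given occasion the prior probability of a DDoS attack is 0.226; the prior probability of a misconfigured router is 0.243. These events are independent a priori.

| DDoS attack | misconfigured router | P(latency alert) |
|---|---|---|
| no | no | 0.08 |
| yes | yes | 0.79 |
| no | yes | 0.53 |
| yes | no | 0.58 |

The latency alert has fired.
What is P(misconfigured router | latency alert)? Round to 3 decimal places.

Sum P(latency alert|·) weighted by the priors over the 4 (DDoS attack, misconfigured router) configurations:
  P(latency alert) = 0.08·0.774·0.757 + 0.53·0.774·0.243 + 0.58·0.226·0.757 + 0.79·0.226·0.243
        = 0.046873 + 0.099683 + 0.099228 + 0.043385 = 0.289169
The terms with misconfigured router present sum to 0.143068, so
  P(misconfigured router | latency alert) = 0.143068 / 0.289169 ≈ 0.495

P(misconfigured router | latency alert) ≈ 0.495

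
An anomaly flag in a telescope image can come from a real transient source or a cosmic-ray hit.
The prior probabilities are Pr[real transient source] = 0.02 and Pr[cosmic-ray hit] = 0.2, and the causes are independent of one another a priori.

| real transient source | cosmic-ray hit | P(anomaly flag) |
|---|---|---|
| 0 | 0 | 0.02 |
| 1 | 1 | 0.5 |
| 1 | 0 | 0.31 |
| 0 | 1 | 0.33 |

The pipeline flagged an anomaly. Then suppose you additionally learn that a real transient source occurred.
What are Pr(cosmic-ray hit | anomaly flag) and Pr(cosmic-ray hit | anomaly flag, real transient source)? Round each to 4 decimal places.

Pr(cosmic-ray hit | anomaly flag) ≈ 0.7636; Pr(cosmic-ray hit | anomaly flag, real transient source) ≈ 0.2874

Numerator (weight on configurations with cosmic-ray hit): 0.064680 + 0.002000 = 0.066680
Normalizer over all consistent configurations: 0.02×0.98×0.8 + 0.33×0.98×0.2 + 0.31×0.02×0.8 + 0.5×0.02×0.2 = 0.087320
P(cosmic-ray hit | anomaly flag) = 0.066680/0.087320 ≈ 0.7636

Now also conditioning on real transient source=true:
Enumerate both values of cosmic-ray hit and weight by the priors:
  P(anomaly flag | real transient source) = 0.31*0.8 + 0.5*0.2
        = 0.248000 + 0.100000 = 0.348000
Keeping only the cosmic-ray hit-present terms gives 0.100000, so
  P(cosmic-ray hit | anomaly flag, real transient source) = 0.100000 / 0.348000 ≈ 0.2874
Conditioning on real transient source lowers the posterior on cosmic-ray hit: the classic explaining-away effect in a common-effect structure.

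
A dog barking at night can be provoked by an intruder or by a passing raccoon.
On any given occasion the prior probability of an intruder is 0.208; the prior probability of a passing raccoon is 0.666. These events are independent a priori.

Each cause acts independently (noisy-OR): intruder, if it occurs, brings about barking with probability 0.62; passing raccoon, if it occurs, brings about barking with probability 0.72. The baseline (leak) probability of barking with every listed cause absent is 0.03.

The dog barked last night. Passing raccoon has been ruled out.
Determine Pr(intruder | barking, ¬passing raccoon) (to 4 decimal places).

Under noisy-OR, P(barking | causes) = 1 − (1−0.03)·∏(1−qᵢ) over the active causes.
Numerator (weight on configurations with intruder): 0.6314·0.208 = 0.131331
Normalizer over all consistent configurations: 0.03·0.792 + 0.6314·0.208 = 0.155091
Posterior = 0.131331 / 0.155091 ≈ 0.8468

Pr(intruder | barking, ¬passing raccoon) ≈ 0.8468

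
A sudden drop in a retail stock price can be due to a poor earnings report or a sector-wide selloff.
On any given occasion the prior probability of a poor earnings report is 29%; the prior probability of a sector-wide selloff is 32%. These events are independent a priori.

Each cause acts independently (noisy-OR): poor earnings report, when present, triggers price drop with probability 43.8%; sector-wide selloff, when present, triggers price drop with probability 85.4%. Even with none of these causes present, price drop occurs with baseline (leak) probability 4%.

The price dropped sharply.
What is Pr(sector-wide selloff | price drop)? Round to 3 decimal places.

Pr(sector-wide selloff | price drop) ≈ 0.718

Under noisy-OR, P(price drop | causes) = 1 − (1−0.04)·∏(1−qᵢ) over the active causes.
Enumerate the 4 (poor earnings report, sector-wide selloff) configurations and weight by the priors:
  P(price drop) = 0.04*0.71*0.68 + 0.85984*0.71*0.32 + 0.46048*0.29*0.68 + 0.92123*0.29*0.32
        = 0.019312 + 0.195356 + 0.090807 + 0.085490 = 0.390965
The terms with sector-wide selloff present sum to 0.280846, so
  P(sector-wide selloff | price drop) = 0.280846 / 0.390965 ≈ 0.718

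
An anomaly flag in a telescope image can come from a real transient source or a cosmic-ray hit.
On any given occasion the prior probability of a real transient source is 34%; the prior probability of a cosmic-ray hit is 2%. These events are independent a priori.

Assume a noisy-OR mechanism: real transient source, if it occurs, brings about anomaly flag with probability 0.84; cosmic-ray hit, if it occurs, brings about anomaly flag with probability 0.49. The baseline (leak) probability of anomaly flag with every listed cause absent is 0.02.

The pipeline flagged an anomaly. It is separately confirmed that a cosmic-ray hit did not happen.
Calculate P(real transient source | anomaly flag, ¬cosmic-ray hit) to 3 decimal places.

Under noisy-OR, P(anomaly flag | causes) = 1 − (1−0.02)·∏(1−qᵢ) over the active causes.
P(anomaly flag | ¬cosmic-ray hit) = 0.02×0.66 + 0.8432×0.34 = 0.013200 + 0.286688 = 0.299888
Of this, 0.286688 comes from 0.8432×0.34 (the real transient source=true cases).
So P(real transient source | anomaly flag, ¬cosmic-ray hit) = 0.286688/0.299888 ≈ 0.956.

P(real transient source | anomaly flag, ¬cosmic-ray hit) ≈ 0.956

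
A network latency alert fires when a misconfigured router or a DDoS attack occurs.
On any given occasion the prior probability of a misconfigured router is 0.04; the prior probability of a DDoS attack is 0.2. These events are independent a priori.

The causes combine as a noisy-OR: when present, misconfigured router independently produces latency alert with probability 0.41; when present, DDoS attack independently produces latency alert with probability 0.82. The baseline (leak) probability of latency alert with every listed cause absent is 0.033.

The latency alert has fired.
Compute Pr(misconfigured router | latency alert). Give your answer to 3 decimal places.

Under noisy-OR, P(latency alert | causes) = 1 − (1−0.033)·∏(1−qᵢ) over the active causes.
P(latency alert) = 0.033*0.96*0.8 + 0.82594*0.96*0.2 + 0.42947*0.04*0.8 + 0.897305*0.04*0.2 = 0.025344 + 0.158580 + 0.013743 + 0.007178 = 0.204845
Of this, 0.020921 comes from 0.013743 + 0.007178 (the misconfigured router=true cases).
So P(misconfigured router | latency alert) = 0.020921/0.204845 ≈ 0.102.

Pr(misconfigured router | latency alert) ≈ 0.102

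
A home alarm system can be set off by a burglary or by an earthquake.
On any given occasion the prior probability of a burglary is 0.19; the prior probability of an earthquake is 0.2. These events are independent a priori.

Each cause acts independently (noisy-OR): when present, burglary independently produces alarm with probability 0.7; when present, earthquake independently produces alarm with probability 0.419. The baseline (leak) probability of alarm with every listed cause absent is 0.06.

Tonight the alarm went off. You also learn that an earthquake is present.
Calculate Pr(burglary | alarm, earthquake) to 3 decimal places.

Pr(burglary | alarm, earthquake) ≈ 0.302

Under noisy-OR, P(alarm | causes) = 1 − (1−0.06)·∏(1−qᵢ) over the active causes.
P(alarm | earthquake) = 0.45386*0.81 + 0.836158*0.19 = 0.367627 + 0.158870 = 0.526497
The burglary-present share is 0.836158*0.19 = 0.158870.
Hence the posterior is 0.158870/0.526497 ≈ 0.302.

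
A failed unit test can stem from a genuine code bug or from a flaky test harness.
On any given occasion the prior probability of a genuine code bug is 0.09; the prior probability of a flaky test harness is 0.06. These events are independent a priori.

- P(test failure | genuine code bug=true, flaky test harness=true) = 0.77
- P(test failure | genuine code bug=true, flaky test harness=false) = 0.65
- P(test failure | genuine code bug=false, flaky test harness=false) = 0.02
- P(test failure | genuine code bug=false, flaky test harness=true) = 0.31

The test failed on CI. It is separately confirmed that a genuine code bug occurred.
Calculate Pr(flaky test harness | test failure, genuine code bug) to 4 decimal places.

Pr(flaky test harness | test failure, genuine code bug) ≈ 0.0703

P(test failure | genuine code bug) = 0.65·0.94 + 0.77·0.06 = 0.611000 + 0.046200 = 0.657200
Restricting to configurations with flaky test harness present: 0.77·0.06 = 0.046200.
Hence the posterior is 0.046200/0.657200 ≈ 0.0703.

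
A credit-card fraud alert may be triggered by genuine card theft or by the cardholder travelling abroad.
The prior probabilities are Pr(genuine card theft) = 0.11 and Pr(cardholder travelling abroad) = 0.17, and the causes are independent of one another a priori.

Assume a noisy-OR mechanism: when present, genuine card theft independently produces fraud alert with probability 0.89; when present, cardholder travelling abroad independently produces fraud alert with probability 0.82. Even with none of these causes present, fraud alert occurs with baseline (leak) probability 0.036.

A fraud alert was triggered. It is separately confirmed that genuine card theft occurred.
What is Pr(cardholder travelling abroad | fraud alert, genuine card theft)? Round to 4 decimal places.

Under noisy-OR, P(fraud alert | causes) = 1 − (1−0.036)·∏(1−qᵢ) over the active causes.
P(fraud alert | genuine card theft) = 0.89396*0.83 + 0.980913*0.17 = 0.741987 + 0.166755 = 0.908742
Of this, 0.166755 comes from 0.980913*0.17 (the cardholder travelling abroad=true cases).
Hence the posterior is 0.166755/0.908742 ≈ 0.1835.

Pr(cardholder travelling abroad | fraud alert, genuine card theft) ≈ 0.1835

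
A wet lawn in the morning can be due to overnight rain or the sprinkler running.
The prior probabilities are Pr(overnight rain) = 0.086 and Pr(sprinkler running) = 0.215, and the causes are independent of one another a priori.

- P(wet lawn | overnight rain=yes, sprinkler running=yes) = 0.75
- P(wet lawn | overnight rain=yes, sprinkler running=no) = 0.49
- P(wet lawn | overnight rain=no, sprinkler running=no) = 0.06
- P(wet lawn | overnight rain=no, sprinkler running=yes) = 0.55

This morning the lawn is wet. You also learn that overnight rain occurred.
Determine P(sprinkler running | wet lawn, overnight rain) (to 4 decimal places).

By total probability over both values of sprinkler running:
  P(wet lawn | overnight rain) = 0.49*0.785 + 0.75*0.215
        = 0.384650 + 0.161250 = 0.545900
Configurations with sprinkler running contribute 0.161250, so
  P(sprinkler running | wet lawn, overnight rain) = 0.161250 / 0.545900 ≈ 0.2954

P(sprinkler running | wet lawn, overnight rain) ≈ 0.2954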